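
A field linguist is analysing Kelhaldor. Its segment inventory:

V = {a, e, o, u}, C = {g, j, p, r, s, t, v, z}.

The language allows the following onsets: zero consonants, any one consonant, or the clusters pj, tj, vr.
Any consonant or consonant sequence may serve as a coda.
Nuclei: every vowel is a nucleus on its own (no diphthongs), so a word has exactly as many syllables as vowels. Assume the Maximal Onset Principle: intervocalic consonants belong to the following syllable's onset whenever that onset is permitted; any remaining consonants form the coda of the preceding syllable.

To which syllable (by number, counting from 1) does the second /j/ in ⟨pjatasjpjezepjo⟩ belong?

The vowels are a, a, e, e, o — 5 nuclei, so 5 syllables.
Between /a/ (V1) and /a/ (V2): /t/ is a single consonant, so it becomes the next onset.
Between /a/ (V2) and /e/ (V3): cluster /sjpj/ — the longest permitted-onset suffix is /pj/; onset = /pj/, preceding coda = /sj/.
Between /e/ (V3) and /e/ (V4): /z/ is a single consonant, so it becomes the next onset.
Between /e/ (V4) and /o/ (V5): cluster /pj/ — /pj/ is itself a permitted onset, so the whole cluster goes right; preceding coda = ∅.
Syllabification: pja.tasj.pje.ze.pjo.
The second /j/ is in the coda of syllable 2 (/tasj/).

2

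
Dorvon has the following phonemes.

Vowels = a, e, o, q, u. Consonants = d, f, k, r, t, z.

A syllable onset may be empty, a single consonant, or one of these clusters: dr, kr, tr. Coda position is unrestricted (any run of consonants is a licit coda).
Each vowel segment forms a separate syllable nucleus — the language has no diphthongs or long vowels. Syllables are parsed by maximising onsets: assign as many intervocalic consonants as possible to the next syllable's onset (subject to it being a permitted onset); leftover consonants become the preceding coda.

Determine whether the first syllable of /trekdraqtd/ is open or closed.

closed

Vowels present: e, a, q; each is a nucleus, giving 3 syllables.
/e…a/ gap (V1→V2): cluster /kdr/ — the longest permitted-onset suffix is /dr/; onset = /dr/, preceding coda = /k/.
/a…q/ gap (V2→V3): nothing intervenes; syllable break is V.V.
So the parse is trek.dra.qtd.
Syllable 1 is /trek/ with coda /k/, so it is closed.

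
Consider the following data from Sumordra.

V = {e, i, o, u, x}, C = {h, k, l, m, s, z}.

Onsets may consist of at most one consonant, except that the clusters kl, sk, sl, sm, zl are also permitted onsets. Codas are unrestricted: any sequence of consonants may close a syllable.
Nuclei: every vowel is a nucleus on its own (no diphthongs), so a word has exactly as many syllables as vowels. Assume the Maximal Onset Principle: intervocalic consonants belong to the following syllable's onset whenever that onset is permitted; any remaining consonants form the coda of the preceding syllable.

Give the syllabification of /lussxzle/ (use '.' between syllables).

lus.sx.zle

The vowels are u, x, e — 3 nuclei, so 3 syllables.
/u…x/ gap (V1→V2): cluster /ss/ — the longest permitted-onset suffix is /s/; onset = /s/, preceding coda = /s/.
/x…e/ gap (V2→V3): /zl/ is a licit onset in full, so it all attaches to the next syllable.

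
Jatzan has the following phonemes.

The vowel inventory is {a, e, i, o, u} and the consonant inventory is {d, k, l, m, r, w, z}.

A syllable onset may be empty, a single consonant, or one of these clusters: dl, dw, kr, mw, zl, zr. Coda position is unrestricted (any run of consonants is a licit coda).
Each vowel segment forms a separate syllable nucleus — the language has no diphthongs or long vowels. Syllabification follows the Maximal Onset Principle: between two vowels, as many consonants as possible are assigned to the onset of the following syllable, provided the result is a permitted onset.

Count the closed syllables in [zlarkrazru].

Nuclei (vowels): a, a, u → 3 syllables.
Between /a/ (V1) and /a/ (V2): /rkr/ — longest licit onset from the right is /kr/, leaving /r/ as coda.
Between /a/ (V2) and /u/ (V3): /zr/ is a licit onset in full, so it all attaches to the next syllable.
Syllabification: zlar.kra.zru.
Classifying each syllable: /zlar/ (closed), /kra/ (open), /zru/ (open).
Closed syllables: 1.

1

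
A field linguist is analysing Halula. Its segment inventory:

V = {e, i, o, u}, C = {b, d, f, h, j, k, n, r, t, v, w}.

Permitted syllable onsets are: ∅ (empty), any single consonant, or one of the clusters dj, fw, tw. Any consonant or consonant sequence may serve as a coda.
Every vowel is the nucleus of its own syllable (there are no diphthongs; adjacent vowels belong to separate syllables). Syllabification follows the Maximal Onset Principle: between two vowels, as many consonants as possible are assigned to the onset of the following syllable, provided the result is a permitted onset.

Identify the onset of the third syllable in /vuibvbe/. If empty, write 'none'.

b

The vowels are u, i, e — 3 nuclei, so 3 syllables.
Between /u/ (V1) and /i/ (V2): nothing intervenes; syllable break is V.V.
Between /i/ (V2) and /e/ (V3): /bvb/; trying suffixes from longest down, /b/ is the first permitted one, so coda /bv/ | onset /b/.
Result: vu.ibv.be.
Syllable 3 is /be/: onset /b/, nucleus /e/, coda ∅.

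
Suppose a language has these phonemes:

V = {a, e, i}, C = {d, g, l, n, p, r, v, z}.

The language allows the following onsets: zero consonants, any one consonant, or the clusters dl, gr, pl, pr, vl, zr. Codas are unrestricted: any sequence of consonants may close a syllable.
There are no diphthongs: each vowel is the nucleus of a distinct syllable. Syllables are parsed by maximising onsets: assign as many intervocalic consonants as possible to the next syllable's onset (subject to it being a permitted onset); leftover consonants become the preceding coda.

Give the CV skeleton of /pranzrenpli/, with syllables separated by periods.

The vowels are a, e, i — 3 nuclei, so 3 syllables.
σ1/σ2 boundary: /nzr/ — longest licit onset from the right is /zr/, leaving /n/ as coda.
σ2/σ3 boundary: /npl/ — longest licit onset from the right is /pl/, leaving /n/ as coda.
Putting it together: pran.zren.pli.
Mapping each syllable to C/V: /pran/ → CCVC, /zren/ → CCVC, /pli/ → CCV.

CCVC.CCVC.CCV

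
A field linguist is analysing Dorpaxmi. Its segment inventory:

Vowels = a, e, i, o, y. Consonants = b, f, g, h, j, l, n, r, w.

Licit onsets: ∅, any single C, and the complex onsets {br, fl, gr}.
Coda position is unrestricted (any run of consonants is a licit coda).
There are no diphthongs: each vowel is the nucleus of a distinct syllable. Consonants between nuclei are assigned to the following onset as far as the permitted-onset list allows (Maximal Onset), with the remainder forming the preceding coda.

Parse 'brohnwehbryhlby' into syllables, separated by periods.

brohn.weh.bryhl.by

The vowels are o, e, y, y — 4 nuclei, so 4 syllables.
V1 /o/ – V2 /e/: /hnw/ — longest licit onset from the right is /w/, leaving /hn/ as coda.
V2 /e/ – V3 /y/: cluster /hbr/ — the longest permitted-onset suffix is /br/; onset = /br/, preceding coda = /h/.
V3 /y/ – V4 /y/: /hlb/ splits as /hl/ + /b/ (/b/ is the longest suffix that is a licit onset).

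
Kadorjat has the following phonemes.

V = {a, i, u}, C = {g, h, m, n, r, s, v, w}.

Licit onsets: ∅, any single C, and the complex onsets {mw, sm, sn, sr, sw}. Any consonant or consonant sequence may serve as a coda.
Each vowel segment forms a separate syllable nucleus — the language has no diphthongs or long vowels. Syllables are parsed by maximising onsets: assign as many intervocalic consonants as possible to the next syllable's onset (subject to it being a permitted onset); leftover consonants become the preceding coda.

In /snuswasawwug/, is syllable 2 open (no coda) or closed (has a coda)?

Nuclei (vowels): u, a, a, u → 4 syllables.
/u…a/ gap (V1→V2): /sw/ is a licit onset in full, so it all attaches to the next syllable.
/a…a/ gap (V2→V3): /s/ → onset of the next syllable (single consonants are always licit onsets).
/a…u/ gap (V3→V4): cluster /ww/ — the longest permitted-onset suffix is /w/; onset = /w/, preceding coda = /w/.
So the parse is snu.swa.saw.wug.
Syllable 2 is /swa/; it ends in its nucleus with no coda, so it is open.

open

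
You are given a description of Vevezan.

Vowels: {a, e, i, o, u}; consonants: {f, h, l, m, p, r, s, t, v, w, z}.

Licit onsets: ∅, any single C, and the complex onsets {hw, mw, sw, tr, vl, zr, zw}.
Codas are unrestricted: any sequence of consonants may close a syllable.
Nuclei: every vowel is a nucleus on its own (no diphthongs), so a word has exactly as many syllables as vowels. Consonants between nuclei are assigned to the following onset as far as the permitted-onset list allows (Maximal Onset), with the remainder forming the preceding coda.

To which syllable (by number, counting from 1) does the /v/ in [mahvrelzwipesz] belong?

Nuclei (vowels): a, e, i, e → 4 syllables.
/a…e/ gap (V1→V2): /hvr/; trying suffixes from longest down, /r/ is the first permitted one, so coda /hv/ | onset /r/.
/e…i/ gap (V2→V3): /lzw/ splits as /l/ + /zw/ (/zw/ is the longest suffix that is a licit onset).
/i…e/ gap (V3→V4): /p/ is a single consonant, so it becomes the next onset.
Syllabification: mahv.rel.zwi.pesz.
The /v/ is in the coda of syllable 1 (/mahv/).

1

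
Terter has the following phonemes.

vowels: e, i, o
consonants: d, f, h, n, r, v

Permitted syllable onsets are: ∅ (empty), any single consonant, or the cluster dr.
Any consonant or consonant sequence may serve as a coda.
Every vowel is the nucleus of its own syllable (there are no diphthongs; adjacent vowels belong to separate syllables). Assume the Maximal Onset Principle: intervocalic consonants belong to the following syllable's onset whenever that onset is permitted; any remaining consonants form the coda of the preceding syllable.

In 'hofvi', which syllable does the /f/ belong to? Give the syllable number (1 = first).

Vowels present: o, i; each is a nucleus, giving 2 syllables.
σ1/σ2 boundary: /fv/ splits as /f/ + /v/ (/v/ is the longest suffix that is a licit onset).
Syllabification: hof.vi.
The /f/ is in the coda of syllable 1 (/hof/).

1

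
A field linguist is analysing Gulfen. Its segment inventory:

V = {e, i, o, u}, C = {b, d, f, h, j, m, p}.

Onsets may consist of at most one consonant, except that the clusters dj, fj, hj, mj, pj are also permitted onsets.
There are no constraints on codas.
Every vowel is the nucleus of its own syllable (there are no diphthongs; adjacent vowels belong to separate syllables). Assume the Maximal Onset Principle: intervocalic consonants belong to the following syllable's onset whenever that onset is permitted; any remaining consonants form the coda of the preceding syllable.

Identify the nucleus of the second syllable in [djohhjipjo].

i

Vowels present: o, i, o; each is a nucleus, giving 3 syllables.
The second nucleus (vowel 2 from the left) is /i/.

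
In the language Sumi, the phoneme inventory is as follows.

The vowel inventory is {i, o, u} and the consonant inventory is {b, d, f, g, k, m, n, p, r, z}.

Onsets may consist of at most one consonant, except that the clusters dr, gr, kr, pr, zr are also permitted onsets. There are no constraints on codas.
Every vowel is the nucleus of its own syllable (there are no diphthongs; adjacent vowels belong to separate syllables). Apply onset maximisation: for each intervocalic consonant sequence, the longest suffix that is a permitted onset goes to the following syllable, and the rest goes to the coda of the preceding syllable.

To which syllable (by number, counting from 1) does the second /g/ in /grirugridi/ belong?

Nuclei (vowels): i, u, i, i → 4 syllables.
V1 /i/ – V2 /u/: /r/ is a single consonant, so it becomes the next onset.
V2 /u/ – V3 /i/: /gr/ is a licit onset in full, so it all attaches to the next syllable.
V3 /i/ – V4 /i/: just /d/ — single C goes to the following onset.
Putting it together: gri.ru.gri.di.
The second /g/ is in the onset of syllable 3 (/gri/).

3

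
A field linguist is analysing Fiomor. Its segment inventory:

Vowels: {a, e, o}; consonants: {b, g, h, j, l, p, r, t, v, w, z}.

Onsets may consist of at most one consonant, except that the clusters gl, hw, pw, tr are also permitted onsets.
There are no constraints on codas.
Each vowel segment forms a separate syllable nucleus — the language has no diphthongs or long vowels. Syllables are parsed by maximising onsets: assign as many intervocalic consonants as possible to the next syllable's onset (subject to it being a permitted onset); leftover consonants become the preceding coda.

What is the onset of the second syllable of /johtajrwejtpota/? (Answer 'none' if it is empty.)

t

The vowels are o, a, e, o, a — 5 nuclei, so 5 syllables.
/o…a/ gap (V1→V2): cluster /ht/ — the longest permitted-onset suffix is /t/; onset = /t/, preceding coda = /h/.
/a…e/ gap (V2→V3): cluster /jrw/ — the longest permitted-onset suffix is /w/; onset = /w/, preceding coda = /jr/.
/e…o/ gap (V3→V4): /jtp/ splits as /jt/ + /p/ (/p/ is the longest suffix that is a licit onset).
/o…a/ gap (V4→V5): just /t/ — single C goes to the following onset.
Syllabification: joh.tajr.wejt.po.ta.
Syllable 2 is /tajr/: onset /t/, nucleus /a/, coda /jr/.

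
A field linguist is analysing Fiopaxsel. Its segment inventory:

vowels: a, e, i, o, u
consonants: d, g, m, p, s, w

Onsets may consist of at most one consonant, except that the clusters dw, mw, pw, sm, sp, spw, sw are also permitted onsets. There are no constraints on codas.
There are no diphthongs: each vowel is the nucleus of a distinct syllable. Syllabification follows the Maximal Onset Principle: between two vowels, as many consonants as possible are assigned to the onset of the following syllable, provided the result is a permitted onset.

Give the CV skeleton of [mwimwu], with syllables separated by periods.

The vowels are i, u — 2 nuclei, so 2 syllables.
/i…u/ gap (V1→V2): /mw/ is a licit onset in full, so it all attaches to the next syllable.
Result: mwi.mwu.
Mapping each syllable to C/V: /mwi/ → CCV, /mwu/ → CCV.

CCV.CCV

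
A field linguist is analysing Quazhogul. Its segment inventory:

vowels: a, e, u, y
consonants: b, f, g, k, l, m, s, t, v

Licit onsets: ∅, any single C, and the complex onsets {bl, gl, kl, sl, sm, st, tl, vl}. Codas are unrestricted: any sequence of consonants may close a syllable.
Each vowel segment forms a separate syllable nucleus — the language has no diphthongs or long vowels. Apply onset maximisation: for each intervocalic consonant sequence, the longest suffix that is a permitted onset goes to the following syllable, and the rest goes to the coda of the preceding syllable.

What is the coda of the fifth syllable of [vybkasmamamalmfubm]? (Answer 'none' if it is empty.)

lm

The vowels are y, a, a, a, a, u — 6 nuclei, so 6 syllables.
V1 /y/ – V2 /a/: cluster /bk/ — the longest permitted-onset suffix is /k/; onset = /k/, preceding coda = /b/.
V2 /a/ – V3 /a/: /sm/ is a licit onset in full, so it all attaches to the next syllable.
V3 /a/ – V4 /a/: /m/ is a single consonant, so it becomes the next onset.
V4 /a/ – V5 /a/: /m/ → onset of the next syllable (single consonants are always licit onsets).
V5 /a/ – V6 /u/: /lmf/; trying suffixes from longest down, /f/ is the first permitted one, so coda /lm/ | onset /f/.
Result: vyb.ka.sma.ma.malm.fubm.
Syllable 5 is /malm/: onset /m/, nucleus /a/, coda /lm/.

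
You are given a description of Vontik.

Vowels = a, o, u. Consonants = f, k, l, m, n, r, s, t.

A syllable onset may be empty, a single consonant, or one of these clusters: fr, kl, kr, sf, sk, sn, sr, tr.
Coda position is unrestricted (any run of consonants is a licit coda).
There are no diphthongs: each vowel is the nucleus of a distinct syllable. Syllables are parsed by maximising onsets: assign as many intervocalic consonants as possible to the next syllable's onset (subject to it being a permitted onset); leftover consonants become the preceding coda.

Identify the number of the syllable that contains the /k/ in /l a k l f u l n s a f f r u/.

1

Vowels present: a, u, a, u; each is a nucleus, giving 4 syllables.
σ1/σ2 boundary: /klf/; trying suffixes from longest down, /f/ is the first permitted one, so coda /kl/ | onset /f/.
σ2/σ3 boundary: /lns/ — longest licit onset from the right is /s/, leaving /ln/ as coda.
σ3/σ4 boundary: cluster /ffr/ — the longest permitted-onset suffix is /fr/; onset = /fr/, preceding coda = /f/.
Result: lakl.fuln.saf.fru.
The /k/ is in the coda of syllable 1 (/lakl/).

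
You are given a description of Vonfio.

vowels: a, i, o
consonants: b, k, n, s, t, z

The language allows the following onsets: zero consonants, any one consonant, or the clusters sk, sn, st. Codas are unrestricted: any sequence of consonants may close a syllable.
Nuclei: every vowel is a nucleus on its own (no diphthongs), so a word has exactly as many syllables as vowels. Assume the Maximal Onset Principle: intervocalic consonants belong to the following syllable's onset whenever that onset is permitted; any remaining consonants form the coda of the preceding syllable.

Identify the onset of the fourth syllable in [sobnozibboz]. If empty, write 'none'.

b

Nuclei (vowels): o, o, i, o → 4 syllables.
/o…o/ gap (V1→V2): /bn/ splits as /b/ + /n/ (/n/ is the longest suffix that is a licit onset).
/o…i/ gap (V2→V3): /z/ is a single consonant, so it becomes the next onset.
/i…o/ gap (V3→V4): /bb/ — longest licit onset from the right is /b/, leaving /b/ as coda.
Putting it together: sob.no.zib.boz.
Syllable 4 is /boz/: onset /b/, nucleus /o/, coda /z/.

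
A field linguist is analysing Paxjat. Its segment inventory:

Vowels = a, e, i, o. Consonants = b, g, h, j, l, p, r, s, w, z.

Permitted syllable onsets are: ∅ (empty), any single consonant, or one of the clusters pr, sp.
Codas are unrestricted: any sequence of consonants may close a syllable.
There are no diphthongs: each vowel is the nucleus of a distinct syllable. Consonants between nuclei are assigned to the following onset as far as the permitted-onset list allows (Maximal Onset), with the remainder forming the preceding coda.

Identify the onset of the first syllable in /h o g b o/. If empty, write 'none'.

h

Nuclei (vowels): o, o → 2 syllables.
/o…o/ gap (V1→V2): cluster /gb/ — the longest permitted-onset suffix is /b/; onset = /b/, preceding coda = /g/.
Putting it together: hog.bo.
Syllable 1 is /hog/: onset /h/, nucleus /o/, coda /g/.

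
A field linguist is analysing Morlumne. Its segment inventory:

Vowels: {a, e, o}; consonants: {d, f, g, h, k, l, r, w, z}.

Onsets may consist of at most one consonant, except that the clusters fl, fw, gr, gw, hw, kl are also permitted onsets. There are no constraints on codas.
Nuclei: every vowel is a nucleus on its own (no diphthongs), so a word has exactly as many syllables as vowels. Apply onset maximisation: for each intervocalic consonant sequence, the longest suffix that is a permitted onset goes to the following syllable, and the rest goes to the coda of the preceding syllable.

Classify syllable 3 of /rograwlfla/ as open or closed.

open

Nuclei (vowels): o, a, a → 3 syllables.
V1 /o/ – V2 /a/: /gr/ — entire cluster is a permitted onset → onset /gr/, coda ∅.
V2 /a/ – V3 /a/: /wlfl/ — longest licit onset from the right is /fl/, leaving /wl/ as coda.
Putting it together: ro.grawl.fla.
Syllable 3 is /fla/; it ends in its nucleus with no coda, so it is open.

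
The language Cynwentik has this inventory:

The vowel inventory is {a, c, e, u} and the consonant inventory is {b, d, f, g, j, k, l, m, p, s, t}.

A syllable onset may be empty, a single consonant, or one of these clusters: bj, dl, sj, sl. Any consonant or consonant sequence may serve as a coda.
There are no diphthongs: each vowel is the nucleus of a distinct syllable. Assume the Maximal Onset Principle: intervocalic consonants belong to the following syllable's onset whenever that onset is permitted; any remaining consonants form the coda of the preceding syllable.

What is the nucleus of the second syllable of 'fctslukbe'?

The vowels are c, u, e — 3 nuclei, so 3 syllables.
The second nucleus (vowel 2 from the left) is /u/.

u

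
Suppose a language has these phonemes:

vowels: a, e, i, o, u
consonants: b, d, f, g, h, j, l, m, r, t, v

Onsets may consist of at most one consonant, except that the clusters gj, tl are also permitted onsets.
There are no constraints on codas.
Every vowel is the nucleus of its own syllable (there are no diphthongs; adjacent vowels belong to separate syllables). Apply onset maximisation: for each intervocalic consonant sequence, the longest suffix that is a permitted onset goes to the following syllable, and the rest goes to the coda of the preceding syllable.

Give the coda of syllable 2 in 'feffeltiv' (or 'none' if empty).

Vowels present: e, e, i; each is a nucleus, giving 3 syllables.
Between /e/ (V1) and /e/ (V2): /ff/; trying suffixes from longest down, /f/ is the first permitted one, so coda /f/ | onset /f/.
Between /e/ (V2) and /i/ (V3): /lt/; trying suffixes from longest down, /t/ is the first permitted one, so coda /l/ | onset /t/.
Syllabification: fef.fel.tiv.
Syllable 2 is /fel/: onset /f/, nucleus /e/, coda /l/.

l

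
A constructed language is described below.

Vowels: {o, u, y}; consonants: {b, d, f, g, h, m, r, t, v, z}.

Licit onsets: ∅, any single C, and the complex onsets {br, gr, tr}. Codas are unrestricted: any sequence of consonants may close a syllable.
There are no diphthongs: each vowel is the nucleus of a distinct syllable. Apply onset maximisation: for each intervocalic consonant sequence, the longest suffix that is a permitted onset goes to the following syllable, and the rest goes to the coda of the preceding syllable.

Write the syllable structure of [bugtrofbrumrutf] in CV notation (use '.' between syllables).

CVC.CCVC.CCVC.CVCC

Vowels present: u, o, u, u; each is a nucleus, giving 4 syllables.
V1 /u/ – V2 /o/: /gtr/; trying suffixes from longest down, /tr/ is the first permitted one, so coda /g/ | onset /tr/.
V2 /o/ – V3 /u/: /fbr/; trying suffixes from longest down, /br/ is the first permitted one, so coda /f/ | onset /br/.
V3 /u/ – V4 /u/: /mr/; trying suffixes from longest down, /r/ is the first permitted one, so coda /m/ | onset /r/.
Syllabification: bug.trof.brum.rutf.
Mapping each syllable to C/V: /bug/ → CVC, /trof/ → CCVC, /brum/ → CCVC, /rutf/ → CVCC.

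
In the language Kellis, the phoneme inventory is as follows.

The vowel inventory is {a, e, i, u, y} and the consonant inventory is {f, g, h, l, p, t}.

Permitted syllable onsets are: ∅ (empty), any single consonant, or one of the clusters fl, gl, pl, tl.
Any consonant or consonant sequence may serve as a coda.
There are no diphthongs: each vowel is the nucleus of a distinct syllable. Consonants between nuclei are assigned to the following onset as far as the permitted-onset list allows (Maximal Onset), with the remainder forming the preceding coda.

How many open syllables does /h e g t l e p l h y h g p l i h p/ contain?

0

Nuclei (vowels): e, e, y, i → 4 syllables.
σ1/σ2 boundary: cluster /gtl/ — the longest permitted-onset suffix is /tl/; onset = /tl/, preceding coda = /g/.
σ2/σ3 boundary: /plh/ — longest licit onset from the right is /h/, leaving /pl/ as coda.
σ3/σ4 boundary: /hgpl/ splits as /hg/ + /pl/ (/pl/ is the longest suffix that is a licit onset).
So the parse is heg.tlepl.hyhg.plihp.
Classifying each syllable: /heg/ (closed), /tlepl/ (closed), /hyhg/ (closed), /plihp/ (closed).
Open syllables: 0.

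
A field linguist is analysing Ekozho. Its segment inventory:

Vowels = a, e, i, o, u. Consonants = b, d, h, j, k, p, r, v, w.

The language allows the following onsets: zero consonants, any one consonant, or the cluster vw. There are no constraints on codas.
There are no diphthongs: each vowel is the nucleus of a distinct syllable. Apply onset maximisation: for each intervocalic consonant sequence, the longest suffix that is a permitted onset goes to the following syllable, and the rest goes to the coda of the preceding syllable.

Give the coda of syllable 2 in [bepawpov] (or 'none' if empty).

Vowels present: e, a, o; each is a nucleus, giving 3 syllables.
σ1/σ2 boundary: /p/ is a single consonant, so it becomes the next onset.
σ2/σ3 boundary: /wp/ splits as /w/ + /p/ (/p/ is the longest suffix that is a licit onset).
Putting it together: be.paw.pov.
Syllable 2 is /paw/: onset /p/, nucleus /a/, coda /w/.

w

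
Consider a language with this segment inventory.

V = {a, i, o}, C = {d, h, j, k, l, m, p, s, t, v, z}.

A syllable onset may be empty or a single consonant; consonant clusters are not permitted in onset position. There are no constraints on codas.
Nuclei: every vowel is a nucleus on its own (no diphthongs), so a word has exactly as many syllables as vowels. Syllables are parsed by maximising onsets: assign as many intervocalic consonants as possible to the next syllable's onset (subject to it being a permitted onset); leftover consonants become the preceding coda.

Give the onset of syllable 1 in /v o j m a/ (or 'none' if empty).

Vowels present: o, a; each is a nucleus, giving 2 syllables.
/o…a/ gap (V1→V2): cluster /jm/ — the longest permitted-onset suffix is /m/; onset = /m/, preceding coda = /j/.
So the parse is voj.ma.
Syllable 1 is /voj/: onset /v/, nucleus /o/, coda /j/.

v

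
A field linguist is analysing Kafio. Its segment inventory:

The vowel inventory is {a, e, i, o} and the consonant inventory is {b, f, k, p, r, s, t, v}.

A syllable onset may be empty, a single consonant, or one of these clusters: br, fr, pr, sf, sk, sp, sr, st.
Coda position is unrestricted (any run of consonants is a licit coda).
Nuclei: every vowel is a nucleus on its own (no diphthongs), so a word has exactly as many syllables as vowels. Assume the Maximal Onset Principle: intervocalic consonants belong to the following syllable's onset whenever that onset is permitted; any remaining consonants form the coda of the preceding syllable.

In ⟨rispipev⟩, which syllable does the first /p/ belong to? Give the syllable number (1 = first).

2

The vowels are i, i, e — 3 nuclei, so 3 syllables.
/i…i/ gap (V1→V2): cluster /sp/ — /sp/ is itself a permitted onset, so the whole cluster goes right; preceding coda = ∅.
/i…e/ gap (V2→V3): /p/ is a single consonant, so it becomes the next onset.
Result: ri.spi.pev.
The first /p/ is in the onset of syllable 2 (/spi/).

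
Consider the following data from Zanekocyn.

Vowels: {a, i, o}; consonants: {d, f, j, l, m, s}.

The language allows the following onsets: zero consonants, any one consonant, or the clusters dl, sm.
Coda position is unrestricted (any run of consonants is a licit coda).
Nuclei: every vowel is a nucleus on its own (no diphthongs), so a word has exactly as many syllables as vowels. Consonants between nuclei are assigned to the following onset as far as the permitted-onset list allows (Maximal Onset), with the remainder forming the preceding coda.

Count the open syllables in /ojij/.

1

Vowels present: o, i; each is a nucleus, giving 2 syllables.
/o…i/ gap (V1→V2): just /j/ — single C goes to the following onset.
Result: o.jij.
Classifying each syllable: /o/ (open), /jij/ (closed).
Open syllables: 1.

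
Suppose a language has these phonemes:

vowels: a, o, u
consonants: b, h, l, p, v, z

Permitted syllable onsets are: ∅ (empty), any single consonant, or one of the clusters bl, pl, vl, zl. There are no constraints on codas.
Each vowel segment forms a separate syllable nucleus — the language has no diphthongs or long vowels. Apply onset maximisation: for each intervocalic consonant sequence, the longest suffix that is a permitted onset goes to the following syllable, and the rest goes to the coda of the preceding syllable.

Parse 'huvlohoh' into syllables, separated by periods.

hu.vlo.hoh

Nuclei (vowels): u, o, o → 3 syllables.
Between /u/ (V1) and /o/ (V2): /vl/ is a licit onset in full, so it all attaches to the next syllable.
Between /o/ (V2) and /o/ (V3): /h/ is a single consonant, so it becomes the next onset.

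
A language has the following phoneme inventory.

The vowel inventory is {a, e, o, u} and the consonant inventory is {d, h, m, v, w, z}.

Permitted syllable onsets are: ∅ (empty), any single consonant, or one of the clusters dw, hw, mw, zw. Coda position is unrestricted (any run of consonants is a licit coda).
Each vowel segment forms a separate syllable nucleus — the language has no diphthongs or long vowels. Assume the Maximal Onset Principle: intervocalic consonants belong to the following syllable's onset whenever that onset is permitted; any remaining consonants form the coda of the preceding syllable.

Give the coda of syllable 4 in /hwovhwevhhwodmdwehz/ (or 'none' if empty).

hz

Nuclei (vowels): o, e, o, e → 4 syllables.
σ1/σ2 boundary: /vhw/ — longest licit onset from the right is /hw/, leaving /v/ as coda.
σ2/σ3 boundary: /vhhw/; trying suffixes from longest down, /hw/ is the first permitted one, so coda /vh/ | onset /hw/.
σ3/σ4 boundary: /dmdw/; trying suffixes from longest down, /dw/ is the first permitted one, so coda /dm/ | onset /dw/.
Syllabification: hwov.hwevh.hwodm.dwehz.
Syllable 4 is /dwehz/: onset /dw/, nucleus /e/, coda /hz/.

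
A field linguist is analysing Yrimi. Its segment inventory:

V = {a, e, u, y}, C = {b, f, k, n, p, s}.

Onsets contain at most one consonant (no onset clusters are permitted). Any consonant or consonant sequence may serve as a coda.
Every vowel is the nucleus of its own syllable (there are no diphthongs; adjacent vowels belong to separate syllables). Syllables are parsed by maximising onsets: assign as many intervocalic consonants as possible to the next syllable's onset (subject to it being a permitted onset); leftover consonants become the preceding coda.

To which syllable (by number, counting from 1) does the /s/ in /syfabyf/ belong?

1

Nuclei (vowels): y, a, y → 3 syllables.
Between /y/ (V1) and /a/ (V2): /f/ is a single consonant, so it becomes the next onset.
Between /a/ (V2) and /y/ (V3): /b/ → onset of the next syllable (single consonants are always licit onsets).
Putting it together: sy.fa.byf.
The /s/ is in the onset of syllable 1 (/sy/).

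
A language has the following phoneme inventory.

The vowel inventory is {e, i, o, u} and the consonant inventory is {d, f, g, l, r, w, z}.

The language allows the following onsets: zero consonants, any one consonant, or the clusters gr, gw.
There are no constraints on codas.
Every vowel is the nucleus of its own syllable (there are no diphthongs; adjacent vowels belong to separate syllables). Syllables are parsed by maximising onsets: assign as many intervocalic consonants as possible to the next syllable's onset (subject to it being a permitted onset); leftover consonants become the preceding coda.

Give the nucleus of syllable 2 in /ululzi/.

The vowels are u, u, i — 3 nuclei, so 3 syllables.
The second nucleus (vowel 2 from the left) is /u/.

u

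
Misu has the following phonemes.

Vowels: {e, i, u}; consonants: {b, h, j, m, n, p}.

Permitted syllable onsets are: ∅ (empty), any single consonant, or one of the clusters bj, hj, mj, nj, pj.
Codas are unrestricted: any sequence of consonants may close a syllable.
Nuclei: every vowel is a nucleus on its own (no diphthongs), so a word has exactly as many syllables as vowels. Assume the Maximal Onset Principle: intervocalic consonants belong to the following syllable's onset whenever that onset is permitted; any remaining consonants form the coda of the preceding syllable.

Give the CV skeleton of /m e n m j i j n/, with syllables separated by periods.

Nuclei (vowels): e, i → 2 syllables.
/e…i/ gap (V1→V2): /nmj/ — longest licit onset from the right is /mj/, leaving /n/ as coda.
Putting it together: men.mjijn.
Mapping each syllable to C/V: /men/ → CVC, /mjijn/ → CCVCC.

CVC.CCVCC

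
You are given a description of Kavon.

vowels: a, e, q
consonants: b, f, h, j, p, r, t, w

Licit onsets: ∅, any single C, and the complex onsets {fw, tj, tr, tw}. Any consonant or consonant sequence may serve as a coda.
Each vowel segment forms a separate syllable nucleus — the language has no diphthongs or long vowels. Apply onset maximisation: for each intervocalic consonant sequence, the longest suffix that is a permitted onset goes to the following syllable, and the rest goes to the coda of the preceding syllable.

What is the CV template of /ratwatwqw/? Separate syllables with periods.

The vowels are a, a, q — 3 nuclei, so 3 syllables.
/a…a/ gap (V1→V2): /tw/ is a licit onset in full, so it all attaches to the next syllable.
/a…q/ gap (V2→V3): cluster /tw/ — /tw/ is itself a permitted onset, so the whole cluster goes right; preceding coda = ∅.
Putting it together: ra.twa.twqw.
Mapping each syllable to C/V: /ra/ → CV, /twa/ → CCV, /twqw/ → CCVC.

CV.CCV.CCVC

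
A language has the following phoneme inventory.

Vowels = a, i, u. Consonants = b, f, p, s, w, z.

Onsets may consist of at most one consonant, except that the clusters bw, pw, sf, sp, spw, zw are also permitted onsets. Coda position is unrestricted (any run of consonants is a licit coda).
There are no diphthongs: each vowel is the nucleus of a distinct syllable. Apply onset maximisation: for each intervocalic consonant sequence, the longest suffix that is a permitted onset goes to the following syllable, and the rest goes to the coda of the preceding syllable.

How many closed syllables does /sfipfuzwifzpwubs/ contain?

Vowels present: i, u, i, u; each is a nucleus, giving 4 syllables.
V1 /i/ – V2 /u/: cluster /pf/ — the longest permitted-onset suffix is /f/; onset = /f/, preceding coda = /p/.
V2 /u/ – V3 /i/: cluster /zw/ — /zw/ is itself a permitted onset, so the whole cluster goes right; preceding coda = ∅.
V3 /i/ – V4 /u/: /fzpw/ — longest licit onset from the right is /pw/, leaving /fz/ as coda.
So the parse is sfip.fu.zwifz.pwubs.
Classifying each syllable: /sfip/ (closed), /fu/ (open), /zwifz/ (closed), /pwubs/ (closed).
Closed syllables: 3.

3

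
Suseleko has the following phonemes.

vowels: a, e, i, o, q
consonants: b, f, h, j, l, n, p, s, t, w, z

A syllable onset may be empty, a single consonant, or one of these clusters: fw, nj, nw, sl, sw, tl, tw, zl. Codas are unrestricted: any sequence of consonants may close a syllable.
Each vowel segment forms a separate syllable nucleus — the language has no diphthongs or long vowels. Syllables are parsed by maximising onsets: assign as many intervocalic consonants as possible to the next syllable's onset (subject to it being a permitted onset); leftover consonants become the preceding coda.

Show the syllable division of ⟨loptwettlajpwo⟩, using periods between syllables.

lop.twet.tlajp.wo

Vowels present: o, e, a, o; each is a nucleus, giving 4 syllables.
/o…e/ gap (V1→V2): cluster /ptw/ — the longest permitted-onset suffix is /tw/; onset = /tw/, preceding coda = /p/.
/e…a/ gap (V2→V3): cluster /ttl/ — the longest permitted-onset suffix is /tl/; onset = /tl/, preceding coda = /t/.
/a…o/ gap (V3→V4): /jpw/; trying suffixes from longest down, /w/ is the first permitted one, so coda /jp/ | onset /w/.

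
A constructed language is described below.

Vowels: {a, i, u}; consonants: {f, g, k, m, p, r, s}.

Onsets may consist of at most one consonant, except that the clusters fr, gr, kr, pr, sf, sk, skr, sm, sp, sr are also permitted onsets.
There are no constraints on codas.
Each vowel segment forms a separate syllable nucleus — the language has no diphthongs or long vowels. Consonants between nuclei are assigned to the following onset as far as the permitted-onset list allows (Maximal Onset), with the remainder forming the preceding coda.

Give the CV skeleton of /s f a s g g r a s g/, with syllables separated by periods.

CCVCC.CCVCC

The vowels are a, a — 2 nuclei, so 2 syllables.
σ1/σ2 boundary: /sggr/ splits as /sg/ + /gr/ (/gr/ is the longest suffix that is a licit onset).
Putting it together: sfasg.grasg.
Mapping each syllable to C/V: /sfasg/ → CCVCC, /grasg/ → CCVCC.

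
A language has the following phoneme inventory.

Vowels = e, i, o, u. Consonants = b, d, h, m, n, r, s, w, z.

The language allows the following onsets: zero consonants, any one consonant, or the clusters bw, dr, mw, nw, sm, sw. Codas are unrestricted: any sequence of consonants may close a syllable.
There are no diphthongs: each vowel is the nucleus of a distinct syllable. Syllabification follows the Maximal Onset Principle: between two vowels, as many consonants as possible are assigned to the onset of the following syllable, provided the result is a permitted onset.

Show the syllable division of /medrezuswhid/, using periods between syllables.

Nuclei (vowels): e, e, u, i → 4 syllables.
Between /e/ (V1) and /e/ (V2): /dr/ is a licit onset in full, so it all attaches to the next syllable.
Between /e/ (V2) and /u/ (V3): just /z/ — single C goes to the following onset.
Between /u/ (V3) and /i/ (V4): /swh/ — longest licit onset from the right is /h/, leaving /sw/ as coda.

me.dre.zusw.hid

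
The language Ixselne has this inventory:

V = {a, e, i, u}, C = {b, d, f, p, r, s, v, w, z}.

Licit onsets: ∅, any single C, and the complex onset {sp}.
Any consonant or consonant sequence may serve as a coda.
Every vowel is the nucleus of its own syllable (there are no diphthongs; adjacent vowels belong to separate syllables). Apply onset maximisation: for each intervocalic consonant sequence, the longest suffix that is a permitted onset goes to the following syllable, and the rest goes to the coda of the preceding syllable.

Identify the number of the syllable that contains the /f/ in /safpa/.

1

Vowels present: a, a; each is a nucleus, giving 2 syllables.
/a…a/ gap (V1→V2): /fp/; trying suffixes from longest down, /p/ is the first permitted one, so coda /f/ | onset /p/.
Result: saf.pa.
The /f/ is in the coda of syllable 1 (/saf/).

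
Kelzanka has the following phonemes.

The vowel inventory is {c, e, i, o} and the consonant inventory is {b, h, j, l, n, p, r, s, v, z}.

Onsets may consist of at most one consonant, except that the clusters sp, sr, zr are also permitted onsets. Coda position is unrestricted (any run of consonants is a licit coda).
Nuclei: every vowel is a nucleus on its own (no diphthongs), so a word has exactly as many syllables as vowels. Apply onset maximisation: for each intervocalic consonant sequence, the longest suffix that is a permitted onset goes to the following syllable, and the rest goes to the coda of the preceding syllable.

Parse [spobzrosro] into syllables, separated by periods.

Nuclei (vowels): o, o, o → 3 syllables.
Between /o/ (V1) and /o/ (V2): /bzr/ — longest licit onset from the right is /zr/, leaving /b/ as coda.
Between /o/ (V2) and /o/ (V3): /sr/ is a licit onset in full, so it all attaches to the next syllable.

spob.zro.sro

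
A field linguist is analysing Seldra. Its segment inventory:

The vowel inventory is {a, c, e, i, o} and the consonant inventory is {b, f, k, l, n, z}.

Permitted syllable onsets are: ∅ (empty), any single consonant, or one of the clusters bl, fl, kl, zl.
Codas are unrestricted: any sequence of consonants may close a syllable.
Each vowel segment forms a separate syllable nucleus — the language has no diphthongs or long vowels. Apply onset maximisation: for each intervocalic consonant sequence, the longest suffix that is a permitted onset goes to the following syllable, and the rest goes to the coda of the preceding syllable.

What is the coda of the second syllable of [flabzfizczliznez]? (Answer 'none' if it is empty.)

none

Vowels present: a, i, c, i, e; each is a nucleus, giving 5 syllables.
Between /a/ (V1) and /i/ (V2): /bzf/ — longest licit onset from the right is /f/, leaving /bz/ as coda.
Between /i/ (V2) and /c/ (V3): /z/ → onset of the next syllable (single consonants are always licit onsets).
Between /c/ (V3) and /i/ (V4): /zl/ — entire cluster is a permitted onset → onset /zl/, coda ∅.
Between /i/ (V4) and /e/ (V5): /zn/ — longest licit onset from the right is /n/, leaving /z/ as coda.
Result: flabz.fi.zc.zliz.nez.
Syllable 2 is /fi/: onset /f/, nucleus /i/, coda ∅.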